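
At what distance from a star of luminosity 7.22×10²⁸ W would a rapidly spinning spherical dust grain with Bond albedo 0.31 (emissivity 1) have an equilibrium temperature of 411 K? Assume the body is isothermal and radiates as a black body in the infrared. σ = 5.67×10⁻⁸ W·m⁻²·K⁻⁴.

d ≈ 7.83×10¹¹ m

For an isothermal black-emitting sphere, (1−a)S·πr² = σ·4πr²·T⁴ ⇒ S = 4σT⁴/(1−a).
S = 4·5.67×10⁻⁸·(411)⁴/0.690 = 9379 W/m².
Flux falls as S = L/(4πd²), so d = √(L/(4πS)) = √(7.22×10²⁸/(4π·9379)).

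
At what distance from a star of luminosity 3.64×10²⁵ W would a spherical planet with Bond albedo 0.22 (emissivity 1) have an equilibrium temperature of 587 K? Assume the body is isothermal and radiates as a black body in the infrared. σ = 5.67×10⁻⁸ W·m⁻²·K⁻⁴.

d ≈ 9.16×10⁹ m

For an isothermal black-emitting sphere, (1−a)S·πr² = σ·4πr²·T⁴ ⇒ S = 4σT⁴/(1−a).
S = 4·5.67×10⁻⁸·(587)⁴/0.780 = 34520 W/m².
Flux falls as S = L/(4πd²), so d = √(L/(4πS)) = √(3.64×10²⁵/(4π·34520)).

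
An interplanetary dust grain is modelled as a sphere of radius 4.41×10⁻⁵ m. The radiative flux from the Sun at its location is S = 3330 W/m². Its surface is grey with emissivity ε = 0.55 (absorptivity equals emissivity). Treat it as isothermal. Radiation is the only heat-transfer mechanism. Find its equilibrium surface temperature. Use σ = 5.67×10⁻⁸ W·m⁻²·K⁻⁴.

T ≈ 348 K

At equilibrium, absorbed power = emitted power.
Absorbing cross-section = πr² = 6.110×10⁻⁹ m²; emitting surface = 4πr² = 2.444×10⁻⁸ m² (ratio 4).
εS·A_cross = εσ·A_surf·T⁴  ⇒  T⁴ = S/(4σ)   (ε cancels).
T⁴ = 3330/(4·5.67×10⁻⁸) = 1.468×10¹⁰ K⁴.
T = (1.468×10¹⁰)^(1/4).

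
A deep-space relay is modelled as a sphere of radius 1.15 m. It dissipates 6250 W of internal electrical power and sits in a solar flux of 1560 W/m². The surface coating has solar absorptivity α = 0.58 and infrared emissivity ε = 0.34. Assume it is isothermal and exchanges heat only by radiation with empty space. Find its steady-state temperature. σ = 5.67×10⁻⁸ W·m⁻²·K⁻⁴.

T ≈ 420 K

At steady state, absorbed solar power + internal power = radiated power.
Absorbed: α·S·A_cross = 0.58·1560·4.155 = 3759 W (cross-section πr²).
Total input = 3759 + 6250 = 10010 W.
Radiated: εσ·A_surf·T⁴ with A_surf = 4πr² = 16.62 m².
T⁴ = 10010/(0.34·5.67×10⁻⁸·16.62) = 3.124×10¹⁰ K⁴.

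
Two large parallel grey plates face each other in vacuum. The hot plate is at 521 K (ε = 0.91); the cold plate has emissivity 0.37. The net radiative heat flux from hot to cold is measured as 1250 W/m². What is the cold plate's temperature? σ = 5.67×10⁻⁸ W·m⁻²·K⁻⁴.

T₂ ≈ 330 K

q = σ(T₁⁴ − T₂⁴)/(1/ε₁ + 1/ε₂ − 1); denominator = 2.802.
T₂⁴ = T₁⁴ − q·(1/ε₁+1/ε₂−1)/σ = 7.368×10¹⁰ − 1250·2.802/5.67×10⁻⁸
    = 1.192×10¹⁰ K⁴.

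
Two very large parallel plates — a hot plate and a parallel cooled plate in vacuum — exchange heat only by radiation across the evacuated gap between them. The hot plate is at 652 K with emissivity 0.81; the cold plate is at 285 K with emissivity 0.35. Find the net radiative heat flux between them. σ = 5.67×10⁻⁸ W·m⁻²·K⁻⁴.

q ≈ 3190 W/m²

For two infinite grey parallel plates, q = σ(T₁⁴ − T₂⁴)/(1/ε₁ + 1/ε₂ − 1).
T₁⁴ − T₂⁴ = 1.807×10¹¹ − 6.598×10⁹ = 1.741×10¹¹ K⁴.
1/ε₁ + 1/ε₂ − 1 = 1.235 + 2.857 − 1 = 3.092.
q = 5.67×10⁻⁸ × 1.741×10¹¹ / 3.092.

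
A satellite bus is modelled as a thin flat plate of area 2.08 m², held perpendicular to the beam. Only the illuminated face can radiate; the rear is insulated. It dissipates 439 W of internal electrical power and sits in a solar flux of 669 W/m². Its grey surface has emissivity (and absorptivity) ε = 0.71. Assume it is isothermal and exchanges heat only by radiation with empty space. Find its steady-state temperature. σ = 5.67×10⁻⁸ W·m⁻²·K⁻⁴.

T ≈ 361 K

At steady state, absorbed solar power + internal power = radiated power.
Absorbed: α·S·A_cross = 0.71·669·2.080 = 988.0 W (cross-section A).
Total input = 988.0 + 439 = 1427 W.
Radiated: εσ·A_surf·T⁴ with A_surf = A = 2.080 m².
T⁴ = 1427/(0.71·5.67×10⁻⁸·2.080) = 1.704×10¹⁰ K⁴.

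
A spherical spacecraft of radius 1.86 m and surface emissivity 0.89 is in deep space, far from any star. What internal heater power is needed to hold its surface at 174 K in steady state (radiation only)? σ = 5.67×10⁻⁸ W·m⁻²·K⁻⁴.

P ≈ 2010 W

P = εσ·4πr²·T⁴.
4πr² = 43.47 m²; T⁴ = 9.166×10⁸ K⁴.
P = 0.89·5.67×10⁻⁸·43.47·9.166×10⁸.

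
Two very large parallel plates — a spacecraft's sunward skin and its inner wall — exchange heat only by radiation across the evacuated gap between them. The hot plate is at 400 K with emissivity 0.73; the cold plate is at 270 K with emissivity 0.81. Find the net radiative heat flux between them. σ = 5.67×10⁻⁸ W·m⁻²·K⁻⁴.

For two infinite grey parallel plates, q = σ(T₁⁴ − T₂⁴)/(1/ε₁ + 1/ε₂ − 1).
T₁⁴ − T₂⁴ = 2.560×10¹⁰ − 5.314×10⁹ = 2.029×10¹⁰ K⁴.
1/ε₁ + 1/ε₂ − 1 = 1.370 + 1.235 − 1 = 1.604.
q = 5.67×10⁻⁸ × 2.029×10¹⁰ / 1.604.

q ≈ 717 W/m²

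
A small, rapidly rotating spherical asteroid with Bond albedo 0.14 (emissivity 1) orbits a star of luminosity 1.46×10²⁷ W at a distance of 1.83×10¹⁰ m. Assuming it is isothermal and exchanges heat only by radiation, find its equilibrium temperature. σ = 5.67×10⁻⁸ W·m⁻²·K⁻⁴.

T ≈ 1070 K

First find the stellar flux at distance d: S = L/(4πd²) = 1.46×10²⁷/(4π·(1.83×10¹⁰)²) = 3.469×10⁵ W/m².
For an isothermal sphere, absorbed (1−a)S·πr² = emitted σ·4πr²·T⁴, so T⁴ = (1−a)S/(4σ).
T⁴ = 0.860·3.469×10⁵/(4·5.67×10⁻⁸) = 1.316×10¹² K⁴.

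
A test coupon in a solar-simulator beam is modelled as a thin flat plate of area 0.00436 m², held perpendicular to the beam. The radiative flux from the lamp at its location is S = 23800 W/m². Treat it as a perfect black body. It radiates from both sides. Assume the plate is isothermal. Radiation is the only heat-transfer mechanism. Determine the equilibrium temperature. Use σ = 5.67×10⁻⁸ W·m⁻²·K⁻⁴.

At equilibrium, absorbed power = emitted power.
Absorbing cross-section = A = 0.004360 m²; emitting surface = 2A = 0.008720 m² (ratio 2).
S·A_cross = εσ·A_surf·T⁴  ⇒  T⁴ = S/(2σ).
T⁴ = 1.00·23800/(2·5.67×10⁻⁸) = 2.099×10¹¹ K⁴.
T = (2.099×10¹¹)^(1/4).

T ≈ 677 K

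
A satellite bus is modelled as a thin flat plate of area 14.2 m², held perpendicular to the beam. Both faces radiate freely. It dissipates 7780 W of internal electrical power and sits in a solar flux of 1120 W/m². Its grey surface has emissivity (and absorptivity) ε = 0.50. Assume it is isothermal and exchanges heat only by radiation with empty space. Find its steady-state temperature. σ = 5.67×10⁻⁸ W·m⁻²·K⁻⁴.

At steady state, absorbed solar power + internal power = radiated power.
Absorbed: α·S·A_cross = 0.50·1120·14.20 = 7952 W (cross-section A).
Total input = 7952 + 7780 = 15730 W.
Radiated: εσ·A_surf·T⁴ with A_surf = 2A = 28.40 m².
T⁴ = 15730/(0.50·5.67×10⁻⁸·28.40) = 1.954×10¹⁰ K⁴.

T ≈ 374 K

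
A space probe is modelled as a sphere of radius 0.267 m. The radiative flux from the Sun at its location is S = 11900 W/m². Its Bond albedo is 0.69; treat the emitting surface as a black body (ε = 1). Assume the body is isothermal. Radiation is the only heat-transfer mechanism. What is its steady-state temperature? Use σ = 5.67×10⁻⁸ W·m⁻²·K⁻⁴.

T ≈ 357 K

At equilibrium, absorbed power = emitted power.
Absorbing cross-section = πr² = 0.2240 m²; emitting surface = 4πr² = 0.8958 m² (ratio 4).
(1−a)S·A_cross = εσ·A_surf·T⁴  ⇒  T⁴ = (1−a)S/(4σ).
T⁴ = 0.310·11900/(4·5.67×10⁻⁸) = 1.627×10¹⁰ K⁴.
T = (1.627×10¹⁰)^(1/4).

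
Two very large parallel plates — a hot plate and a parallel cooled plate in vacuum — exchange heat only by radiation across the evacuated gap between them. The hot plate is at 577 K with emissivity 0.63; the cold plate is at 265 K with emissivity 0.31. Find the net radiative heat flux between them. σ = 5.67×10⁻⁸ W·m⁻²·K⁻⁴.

q ≈ 1570 W/m²

For two infinite grey parallel plates, q = σ(T₁⁴ − T₂⁴)/(1/ε₁ + 1/ε₂ − 1).
T₁⁴ − T₂⁴ = 1.108×10¹¹ − 4.932×10⁹ = 1.059×10¹¹ K⁴.
1/ε₁ + 1/ε₂ − 1 = 1.587 + 3.226 − 1 = 3.813.
q = 5.67×10⁻⁸ × 1.059×10¹¹ / 3.813.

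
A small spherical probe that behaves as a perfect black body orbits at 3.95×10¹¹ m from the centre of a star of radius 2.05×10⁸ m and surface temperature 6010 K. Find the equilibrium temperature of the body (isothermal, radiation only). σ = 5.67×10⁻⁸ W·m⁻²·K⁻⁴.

T ≈ 96.8 K

The star's surface emits σT_*⁴; at distance d the flux is S = σT_*⁴(R_*/d)².
S = 5.67×10⁻⁸·(6010)⁴·(2.05×10⁸/3.95×10¹¹)² = 19.92 W/m².
For an isothermal sphere T⁴ = (1−a)S/(4σ) = 8.785×10⁷ K⁴.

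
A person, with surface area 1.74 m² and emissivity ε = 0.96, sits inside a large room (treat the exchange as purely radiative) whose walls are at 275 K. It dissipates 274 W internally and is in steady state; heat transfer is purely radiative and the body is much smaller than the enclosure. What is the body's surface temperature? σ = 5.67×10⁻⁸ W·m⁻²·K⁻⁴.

T ≈ 305 K

For a small grey body in a large enclosure, net radiated power = εσA(T⁴ − T_w⁴).
Steady state: P = εσA(T⁴ − T_w⁴) with A = 1.74 m².
T⁴ = P/(εσA) + T_w⁴ = 274/(0.96·5.67×10⁻⁸·1.740) + (275)⁴
    = 2.893×10⁹ + 5.719×10⁹ = 8.612×10⁹ K⁴.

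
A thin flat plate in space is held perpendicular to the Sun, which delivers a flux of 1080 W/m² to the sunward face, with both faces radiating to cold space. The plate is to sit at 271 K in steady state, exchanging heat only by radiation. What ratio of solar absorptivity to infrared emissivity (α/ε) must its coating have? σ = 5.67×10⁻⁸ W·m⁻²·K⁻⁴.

α/ε ≈ 0.566

Balance: αS·A = εσ·2A·T⁴ ⇒ α/ε = 2σT⁴/S.
α/ε = 2·5.67×10⁻⁸·(271)⁴/1080 = 2·5.67×10⁻⁸·5.394×10⁹/1080.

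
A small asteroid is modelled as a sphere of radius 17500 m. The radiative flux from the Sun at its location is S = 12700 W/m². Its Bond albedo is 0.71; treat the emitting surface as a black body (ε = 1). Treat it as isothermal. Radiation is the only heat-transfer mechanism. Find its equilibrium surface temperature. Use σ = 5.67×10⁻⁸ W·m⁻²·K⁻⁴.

T ≈ 357 K

At equilibrium, absorbed power = emitted power.
Absorbing cross-section = πr² = 9.621×10⁸ m²; emitting surface = 4πr² = 3.848×10⁹ m² (ratio 4).
(1−a)S·A_cross = εσ·A_surf·T⁴  ⇒  T⁴ = (1−a)S/(4σ).
T⁴ = 0.290·12700/(4·5.67×10⁻⁸) = 1.624×10¹⁰ K⁴.
T = (1.624×10¹⁰)^(1/4).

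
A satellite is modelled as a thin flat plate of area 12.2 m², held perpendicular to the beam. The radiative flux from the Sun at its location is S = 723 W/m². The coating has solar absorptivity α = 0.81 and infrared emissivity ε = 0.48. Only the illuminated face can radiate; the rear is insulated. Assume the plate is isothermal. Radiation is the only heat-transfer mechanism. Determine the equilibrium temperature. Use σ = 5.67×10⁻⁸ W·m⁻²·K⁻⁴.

T ≈ 383 K

At equilibrium, absorbed power = emitted power.
Absorbing cross-section = A = 12.20 m²; emitting surface = A = 12.20 m² (ratio 1).
αS·A_cross = εσ·A_surf·T⁴  ⇒  T⁴ = αS/(ε·1σ).
T⁴ = 0.810·723/(0.48·1·5.67×10⁻⁸) = 2.152×10¹⁰ K⁴.
T = (2.152×10¹⁰)^(1/4).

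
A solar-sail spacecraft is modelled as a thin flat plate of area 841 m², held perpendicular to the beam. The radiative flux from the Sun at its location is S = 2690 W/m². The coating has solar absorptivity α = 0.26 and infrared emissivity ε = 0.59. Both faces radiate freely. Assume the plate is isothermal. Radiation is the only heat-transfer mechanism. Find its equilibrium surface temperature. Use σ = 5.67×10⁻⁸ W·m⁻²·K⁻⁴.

T ≈ 320 K

At equilibrium, absorbed power = emitted power.
Absorbing cross-section = A = 841.0 m²; emitting surface = 2A = 1682 m² (ratio 2).
αS·A_cross = εσ·A_surf·T⁴  ⇒  T⁴ = αS/(ε·2σ).
T⁴ = 0.260·2690/(0.59·2·5.67×10⁻⁸) = 1.045×10¹⁰ K⁴.
T = (1.045×10¹⁰)^(1/4).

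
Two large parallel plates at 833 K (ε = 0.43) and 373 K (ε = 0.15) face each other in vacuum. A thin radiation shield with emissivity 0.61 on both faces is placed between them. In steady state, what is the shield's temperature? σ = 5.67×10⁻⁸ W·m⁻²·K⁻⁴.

T_s ≈ 768 K

In steady state the net flux on the hot side equals that on the cold side.
σ(T₁⁴−T_s⁴)/D₁ = σ(T_s⁴−T₂⁴)/D₂, with D₁ = 1/ε₁+1/ε_s−1 = 2.965, D₂ = 1/ε_s+1/ε₂−1 = 7.306.
Solve for T_s⁴: T_s⁴ = (D₂·T₁⁴ + D₁·T₂⁴)/(D₁+D₂) = 3.481×10¹¹ K⁴.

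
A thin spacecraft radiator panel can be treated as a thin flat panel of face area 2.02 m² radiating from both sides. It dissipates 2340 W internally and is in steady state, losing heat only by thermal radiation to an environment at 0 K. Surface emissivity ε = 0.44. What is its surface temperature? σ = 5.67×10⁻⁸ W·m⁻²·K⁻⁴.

Steady state: internal power = radiated power, P = εσA T⁴.
Radiating area A = 2·2.02 = 4.040 m².
T⁴ = P/(εσA) = 2340/(0.44·5.67×10⁻⁸·4.040) = 2.322×10¹⁰ K⁴.
T = (2.322×10¹⁰)^(1/4).

T ≈ 390 K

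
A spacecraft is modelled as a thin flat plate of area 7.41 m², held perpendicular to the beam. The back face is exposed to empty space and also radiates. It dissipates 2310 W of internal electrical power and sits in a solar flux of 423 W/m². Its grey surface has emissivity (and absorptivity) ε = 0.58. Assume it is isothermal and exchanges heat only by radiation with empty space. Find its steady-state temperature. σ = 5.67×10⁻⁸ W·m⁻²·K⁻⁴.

At steady state, absorbed solar power + internal power = radiated power.
Absorbed: α·S·A_cross = 0.58·423·7.410 = 1818 W (cross-section A).
Total input = 1818 + 2310 = 4128 W.
Radiated: εσ·A_surf·T⁴ with A_surf = 2A = 14.82 m².
T⁴ = 4128/(0.58·5.67×10⁻⁸·14.82) = 8.470×10⁹ K⁴.

T ≈ 303 K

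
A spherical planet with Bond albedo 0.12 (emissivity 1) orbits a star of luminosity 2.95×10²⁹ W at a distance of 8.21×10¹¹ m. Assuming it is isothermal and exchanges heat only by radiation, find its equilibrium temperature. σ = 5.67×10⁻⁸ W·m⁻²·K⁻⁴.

First find the stellar flux at distance d: S = L/(4πd²) = 2.95×10²⁹/(4π·(8.21×10¹¹)²) = 34830 W/m².
For an isothermal sphere, absorbed (1−a)S·πr² = emitted σ·4πr²·T⁴, so T⁴ = (1−a)S/(4σ).
T⁴ = 0.880·34830/(4·5.67×10⁻⁸) = 1.351×10¹¹ K⁴.

T ≈ 606 K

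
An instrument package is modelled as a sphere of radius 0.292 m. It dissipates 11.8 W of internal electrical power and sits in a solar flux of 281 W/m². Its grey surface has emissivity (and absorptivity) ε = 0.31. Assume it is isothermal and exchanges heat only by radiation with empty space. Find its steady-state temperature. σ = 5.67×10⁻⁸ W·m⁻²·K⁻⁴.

At steady state, absorbed solar power + internal power = radiated power.
Absorbed: α·S·A_cross = 0.31·281·0.2679 = 23.33 W (cross-section πr²).
Total input = 23.33 + 11.8 = 35.13 W.
Radiated: εσ·A_surf·T⁴ with A_surf = 4πr² = 1.071 m².
T⁴ = 35.13/(0.31·5.67×10⁻⁸·1.071) = 1.866×10⁹ K⁴.

T ≈ 208 K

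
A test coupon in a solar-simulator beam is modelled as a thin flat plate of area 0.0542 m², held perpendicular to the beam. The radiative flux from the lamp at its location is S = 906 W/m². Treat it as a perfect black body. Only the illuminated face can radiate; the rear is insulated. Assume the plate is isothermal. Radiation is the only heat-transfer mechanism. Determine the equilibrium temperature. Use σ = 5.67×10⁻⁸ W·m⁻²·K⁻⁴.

At equilibrium, absorbed power = emitted power.
Absorbing cross-section = A = 0.05420 m²; emitting surface = A = 0.05420 m² (ratio 1).
S·A_cross = εσ·A_surf·T⁴  ⇒  T⁴ = S/(1σ).
T⁴ = 1.00·906/(1·5.67×10⁻⁸) = 1.598×10¹⁰ K⁴.
T = (1.598×10¹⁰)^(1/4).

T ≈ 356 K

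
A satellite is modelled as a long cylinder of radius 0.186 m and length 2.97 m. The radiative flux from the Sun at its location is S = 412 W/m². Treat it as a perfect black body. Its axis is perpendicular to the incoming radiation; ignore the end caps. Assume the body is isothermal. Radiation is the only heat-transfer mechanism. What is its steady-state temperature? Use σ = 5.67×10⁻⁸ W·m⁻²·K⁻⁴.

At equilibrium, absorbed power = emitted power.
Absorbing cross-section = 2rL = 1.105 m²; emitting surface = 2πrL = 3.471 m² (ratio π).
S·A_cross = εσ·A_surf·T⁴  ⇒  T⁴ = S/(πσ).
T⁴ = 1.00·412/(π·5.67×10⁻⁸) = 2.313×10⁹ K⁴.
T = (2.313×10⁹)^(1/4).

T ≈ 219 K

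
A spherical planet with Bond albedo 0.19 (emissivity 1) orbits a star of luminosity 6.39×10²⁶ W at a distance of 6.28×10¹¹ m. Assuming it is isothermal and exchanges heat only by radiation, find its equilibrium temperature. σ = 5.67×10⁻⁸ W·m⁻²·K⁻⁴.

First find the stellar flux at distance d: S = L/(4πd²) = 6.39×10²⁶/(4π·(6.28×10¹¹)²) = 128.9 W/m².
For an isothermal sphere, absorbed (1−a)S·πr² = emitted σ·4πr²·T⁴, so T⁴ = (1−a)S/(4σ).
T⁴ = 0.810·128.9/(4·5.67×10⁻⁸) = 4.605×10⁸ K⁴.

T ≈ 146 K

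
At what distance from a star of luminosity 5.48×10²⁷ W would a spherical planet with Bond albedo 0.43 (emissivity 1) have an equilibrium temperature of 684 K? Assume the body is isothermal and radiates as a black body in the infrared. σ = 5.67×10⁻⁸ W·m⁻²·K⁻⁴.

d ≈ 7.08×10¹⁰ m

For an isothermal black-emitting sphere, (1−a)S·πr² = σ·4πr²·T⁴ ⇒ S = 4σT⁴/(1−a).
S = 4·5.67×10⁻⁸·(684)⁴/0.570 = 87090 W/m².
Flux falls as S = L/(4πd²), so d = √(L/(4πS)) = √(5.48×10²⁷/(4π·87090)).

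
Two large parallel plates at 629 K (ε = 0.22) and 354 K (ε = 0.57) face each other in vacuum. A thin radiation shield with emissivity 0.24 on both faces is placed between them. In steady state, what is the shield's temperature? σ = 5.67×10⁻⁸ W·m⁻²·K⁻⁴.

In steady state the net flux on the hot side equals that on the cold side.
σ(T₁⁴−T_s⁴)/D₁ = σ(T_s⁴−T₂⁴)/D₂, with D₁ = 1/ε₁+1/ε_s−1 = 7.712, D₂ = 1/ε_s+1/ε₂−1 = 4.921.
Solve for T_s⁴: T_s⁴ = (D₂·T₁⁴ + D₁·T₂⁴)/(D₁+D₂) = 7.056×10¹⁰ K⁴.

T_s ≈ 515 K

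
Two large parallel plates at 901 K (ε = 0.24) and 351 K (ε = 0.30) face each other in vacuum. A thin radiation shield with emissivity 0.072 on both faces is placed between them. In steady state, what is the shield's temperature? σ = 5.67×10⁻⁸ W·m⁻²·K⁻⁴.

T_s ≈ 757 K

In steady state the net flux on the hot side equals that on the cold side.
σ(T₁⁴−T_s⁴)/D₁ = σ(T_s⁴−T₂⁴)/D₂, with D₁ = 1/ε₁+1/ε_s−1 = 17.06, D₂ = 1/ε_s+1/ε₂−1 = 16.22.
Solve for T_s⁴: T_s⁴ = (D₂·T₁⁴ + D₁·T₂⁴)/(D₁+D₂) = 3.290×10¹¹ K⁴.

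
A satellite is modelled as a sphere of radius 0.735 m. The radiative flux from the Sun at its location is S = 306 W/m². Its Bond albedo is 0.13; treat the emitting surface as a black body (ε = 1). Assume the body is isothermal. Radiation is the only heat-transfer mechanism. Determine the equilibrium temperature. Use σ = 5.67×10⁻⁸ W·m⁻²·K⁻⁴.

T ≈ 185 K

At equilibrium, absorbed power = emitted power.
Absorbing cross-section = πr² = 1.697 m²; emitting surface = 4πr² = 6.789 m² (ratio 4).
(1−a)S·A_cross = εσ·A_surf·T⁴  ⇒  T⁴ = (1−a)S/(4σ).
T⁴ = 0.870·306/(4·5.67×10⁻⁸) = 1.174×10⁹ K⁴.
T = (1.174×10⁹)^(1/4).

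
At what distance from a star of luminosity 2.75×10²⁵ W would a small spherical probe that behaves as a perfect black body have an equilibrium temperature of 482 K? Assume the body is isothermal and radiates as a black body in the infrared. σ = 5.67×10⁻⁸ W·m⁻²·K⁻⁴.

For an isothermal black-emitting sphere, (1−a)S·πr² = σ·4πr²·T⁴ ⇒ S = 4σT⁴/(1−a).
S = 4·5.67×10⁻⁸·(482)⁴/1.00 = 12240 W/m².
Flux falls as S = L/(4πd²), so d = √(L/(4πS)) = √(2.75×10²⁵/(4π·12240)).

d ≈ 1.34×10¹⁰ m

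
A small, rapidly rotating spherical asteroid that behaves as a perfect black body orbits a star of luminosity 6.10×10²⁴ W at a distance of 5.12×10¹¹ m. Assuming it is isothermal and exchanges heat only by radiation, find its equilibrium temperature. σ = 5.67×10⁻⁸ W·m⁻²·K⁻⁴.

T ≈ 53.5 K

First find the stellar flux at distance d: S = L/(4πd²) = 6.10×10²⁴/(4π·(5.12×10¹¹)²) = 1.852 W/m².
For an isothermal sphere, absorbed (1−a)S·πr² = emitted σ·4πr²·T⁴, so T⁴ = (1−a)S/(4σ).
T⁴ = 1.00·1.852/(4·5.67×10⁻⁸) = 8.165×10⁶ K⁴.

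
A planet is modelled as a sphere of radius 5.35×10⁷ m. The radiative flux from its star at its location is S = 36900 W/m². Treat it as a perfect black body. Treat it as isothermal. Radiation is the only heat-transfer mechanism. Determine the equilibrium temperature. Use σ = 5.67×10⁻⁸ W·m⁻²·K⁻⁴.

At equilibrium, absorbed power = emitted power.
Absorbing cross-section = πr² = 8.992×10¹⁵ m²; emitting surface = 4πr² = 3.597×10¹⁶ m² (ratio 4).
S·A_cross = εσ·A_surf·T⁴  ⇒  T⁴ = S/(4σ).
T⁴ = 1.00·36900/(4·5.67×10⁻⁸) = 1.627×10¹¹ K⁴.
T = (1.627×10¹¹)^(1/4).

T ≈ 635 K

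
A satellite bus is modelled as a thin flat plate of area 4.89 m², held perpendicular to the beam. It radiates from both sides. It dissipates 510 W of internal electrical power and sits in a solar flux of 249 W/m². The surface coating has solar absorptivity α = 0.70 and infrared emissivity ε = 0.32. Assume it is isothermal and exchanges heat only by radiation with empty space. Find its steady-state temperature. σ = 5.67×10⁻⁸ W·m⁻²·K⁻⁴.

T ≈ 296 K

At steady state, absorbed solar power + internal power = radiated power.
Absorbed: α·S·A_cross = 0.70·249·4.890 = 852.3 W (cross-section A).
Total input = 852.3 + 510 = 1362 W.
Radiated: εσ·A_surf·T⁴ with A_surf = 2A = 9.780 m².
T⁴ = 1362/(0.32·5.67×10⁻⁸·9.780) = 7.677×10⁹ K⁴.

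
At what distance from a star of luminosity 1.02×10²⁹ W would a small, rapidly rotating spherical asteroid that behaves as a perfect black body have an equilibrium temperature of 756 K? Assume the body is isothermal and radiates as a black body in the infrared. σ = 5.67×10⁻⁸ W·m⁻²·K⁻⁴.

For an isothermal black-emitting sphere, (1−a)S·πr² = σ·4πr²·T⁴ ⇒ S = 4σT⁴/(1−a).
S = 4·5.67×10⁻⁸·(756)⁴/1.00 = 74080 W/m².
Flux falls as S = L/(4πd²), so d = √(L/(4πS)) = √(1.02×10²⁹/(4π·74080)).

d ≈ 3.31×10¹¹ m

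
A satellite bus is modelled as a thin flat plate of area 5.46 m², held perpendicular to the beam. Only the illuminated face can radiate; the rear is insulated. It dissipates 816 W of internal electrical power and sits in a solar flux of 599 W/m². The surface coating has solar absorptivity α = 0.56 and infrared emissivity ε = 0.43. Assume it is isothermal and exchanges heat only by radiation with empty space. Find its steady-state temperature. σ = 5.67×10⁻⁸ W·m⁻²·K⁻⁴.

T ≈ 376 K

At steady state, absorbed solar power + internal power = radiated power.
Absorbed: α·S·A_cross = 0.56·599·5.460 = 1832 W (cross-section A).
Total input = 1832 + 816 = 2648 W.
Radiated: εσ·A_surf·T⁴ with A_surf = A = 5.460 m².
T⁴ = 2648/(0.43·5.67×10⁻⁸·5.460) = 1.989×10¹⁰ K⁴.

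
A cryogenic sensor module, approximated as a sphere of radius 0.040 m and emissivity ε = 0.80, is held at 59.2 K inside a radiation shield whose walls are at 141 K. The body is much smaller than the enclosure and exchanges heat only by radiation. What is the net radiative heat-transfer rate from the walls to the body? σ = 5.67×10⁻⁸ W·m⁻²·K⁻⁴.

For a small grey body in a large enclosure: P_net = εσA(T_body⁴ − T_wall⁴).
A = 4πr² = 0.02011 m²; T_body⁴ − T_wall⁴ = 1.228×10⁷ − 3.953×10⁸ = -3.830×10⁸ K⁴.
|P_net| = 0.80·5.67×10⁻⁸·0.02011·3.830×10⁸.

P_net ≈ 0.349 W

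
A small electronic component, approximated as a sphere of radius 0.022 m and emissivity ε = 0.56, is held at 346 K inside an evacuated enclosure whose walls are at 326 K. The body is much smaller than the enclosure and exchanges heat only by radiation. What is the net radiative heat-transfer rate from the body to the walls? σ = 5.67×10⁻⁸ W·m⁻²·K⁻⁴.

P_net ≈ 0.587 W

For a small grey body in a large enclosure: P_net = εσA(T_body⁴ − T_wall⁴).
A = 4πr² = 0.006082 m²; T_body⁴ − T_wall⁴ = 1.433×10¹⁰ − 1.129×10¹⁰ = 3.037×10⁹ K⁴.
|P_net| = 0.56·5.67×10⁻⁸·0.006082·3.037×10⁹.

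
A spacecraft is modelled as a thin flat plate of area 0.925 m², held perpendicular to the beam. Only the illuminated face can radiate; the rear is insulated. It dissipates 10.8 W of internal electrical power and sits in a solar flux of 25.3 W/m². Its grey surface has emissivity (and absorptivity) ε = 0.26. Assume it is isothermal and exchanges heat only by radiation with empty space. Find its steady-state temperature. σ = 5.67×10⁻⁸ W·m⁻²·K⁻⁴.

T ≈ 188 K

At steady state, absorbed solar power + internal power = radiated power.
Absorbed: α·S·A_cross = 0.26·25.3·0.9250 = 6.085 W (cross-section A).
Total input = 6.085 + 10.8 = 16.88 W.
Radiated: εσ·A_surf·T⁴ with A_surf = A = 0.9250 m².
T⁴ = 16.88/(0.26·5.67×10⁻⁸·0.9250) = 1.238×10⁹ K⁴.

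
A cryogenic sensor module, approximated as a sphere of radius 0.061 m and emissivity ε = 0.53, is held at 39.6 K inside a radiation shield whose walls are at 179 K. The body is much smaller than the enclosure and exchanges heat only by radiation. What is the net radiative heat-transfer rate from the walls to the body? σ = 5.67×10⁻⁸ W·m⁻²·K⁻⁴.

P_net ≈ 1.44 W

For a small grey body in a large enclosure: P_net = εσA(T_body⁴ − T_wall⁴).
A = 4πr² = 0.04676 m²; T_body⁴ − T_wall⁴ = 2.459×10⁶ − 1.027×10⁹ = -1.024×10⁹ K⁴.
|P_net| = 0.53·5.67×10⁻⁸·0.04676·1.024×10⁹.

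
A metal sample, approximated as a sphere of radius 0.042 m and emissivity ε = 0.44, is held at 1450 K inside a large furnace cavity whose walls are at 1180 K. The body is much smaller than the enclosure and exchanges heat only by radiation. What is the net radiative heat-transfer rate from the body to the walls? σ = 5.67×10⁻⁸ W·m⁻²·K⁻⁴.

P_net ≈ 1370 W

For a small grey body in a large enclosure: P_net = εσA(T_body⁴ − T_wall⁴).
A = 4πr² = 0.02217 m²; T_body⁴ − T_wall⁴ = 4.421×10¹² − 1.939×10¹² = 2.482×10¹² K⁴.
|P_net| = 0.44·5.67×10⁻⁸·0.02217·2.482×10¹².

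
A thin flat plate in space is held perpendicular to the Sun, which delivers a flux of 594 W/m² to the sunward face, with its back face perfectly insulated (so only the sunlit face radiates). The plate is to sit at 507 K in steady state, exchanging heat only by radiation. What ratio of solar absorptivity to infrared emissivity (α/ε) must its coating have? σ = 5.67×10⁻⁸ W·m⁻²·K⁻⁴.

Balance: αS·A = εσ·1A·T⁴ ⇒ α/ε = σT⁴/S.
α/ε = 5.67×10⁻⁸·(507)⁴/594 = 5.67×10⁻⁸·6.607×10¹⁰/594.

α/ε ≈ 6.31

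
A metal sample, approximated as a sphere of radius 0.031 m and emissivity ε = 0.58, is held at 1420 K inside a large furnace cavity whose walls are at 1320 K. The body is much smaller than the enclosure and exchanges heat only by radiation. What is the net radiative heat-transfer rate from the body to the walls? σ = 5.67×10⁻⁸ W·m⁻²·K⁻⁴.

P_net ≈ 409 W

For a small grey body in a large enclosure: P_net = εσA(T_body⁴ − T_wall⁴).
A = 4πr² = 0.01208 m²; T_body⁴ − T_wall⁴ = 4.066×10¹² − 3.036×10¹² = 1.030×10¹² K⁴.
|P_net| = 0.58·5.67×10⁻⁸·0.01208·1.030×10¹².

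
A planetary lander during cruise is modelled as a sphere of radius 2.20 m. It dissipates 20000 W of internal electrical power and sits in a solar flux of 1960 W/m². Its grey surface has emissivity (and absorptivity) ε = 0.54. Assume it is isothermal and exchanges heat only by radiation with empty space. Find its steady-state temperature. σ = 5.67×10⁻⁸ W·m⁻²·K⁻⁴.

At steady state, absorbed solar power + internal power = radiated power.
Absorbed: α·S·A_cross = 0.54·1960·15.21 = 16090 W (cross-section πr²).
Total input = 16090 + 20000 = 36090 W.
Radiated: εσ·A_surf·T⁴ with A_surf = 4πr² = 60.82 m².
T⁴ = 36090/(0.54·5.67×10⁻⁸·60.82) = 1.938×10¹⁰ K⁴.

T ≈ 373 K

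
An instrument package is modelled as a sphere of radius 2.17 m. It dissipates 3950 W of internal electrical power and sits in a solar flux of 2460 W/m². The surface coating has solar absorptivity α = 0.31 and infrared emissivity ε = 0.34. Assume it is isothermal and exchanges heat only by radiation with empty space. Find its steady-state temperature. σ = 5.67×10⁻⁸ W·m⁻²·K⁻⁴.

T ≈ 340 K

At steady state, absorbed solar power + internal power = radiated power.
Absorbed: α·S·A_cross = 0.31·2460·14.79 = 11280 W (cross-section πr²).
Total input = 11280 + 3950 = 15230 W.
Radiated: εσ·A_surf·T⁴ with A_surf = 4πr² = 59.17 m².
T⁴ = 15230/(0.34·5.67×10⁻⁸·59.17) = 1.335×10¹⁰ K⁴.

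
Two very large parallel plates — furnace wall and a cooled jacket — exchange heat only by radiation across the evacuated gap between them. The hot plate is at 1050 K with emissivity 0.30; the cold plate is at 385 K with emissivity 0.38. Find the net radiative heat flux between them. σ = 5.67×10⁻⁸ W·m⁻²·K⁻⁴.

For two infinite grey parallel plates, q = σ(T₁⁴ − T₂⁴)/(1/ε₁ + 1/ε₂ − 1).
T₁⁴ − T₂⁴ = 1.216×10¹² − 2.197×10¹⁰ = 1.194×10¹² K⁴.
1/ε₁ + 1/ε₂ − 1 = 3.333 + 2.632 − 1 = 4.965.
q = 5.67×10⁻⁸ × 1.194×10¹² / 4.965.

q ≈ 13600 W/m²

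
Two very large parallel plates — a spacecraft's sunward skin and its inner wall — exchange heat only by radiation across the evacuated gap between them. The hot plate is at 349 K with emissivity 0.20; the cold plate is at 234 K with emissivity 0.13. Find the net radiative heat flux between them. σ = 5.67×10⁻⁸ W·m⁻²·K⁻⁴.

For two infinite grey parallel plates, q = σ(T₁⁴ − T₂⁴)/(1/ε₁ + 1/ε₂ − 1).
T₁⁴ − T₂⁴ = 1.484×10¹⁰ − 2.998×10⁹ = 1.184×10¹⁰ K⁴.
1/ε₁ + 1/ε₂ − 1 = 5.000 + 7.692 − 1 = 11.69.
q = 5.67×10⁻⁸ × 1.184×10¹⁰ / 11.69.

q ≈ 57.4 W/m²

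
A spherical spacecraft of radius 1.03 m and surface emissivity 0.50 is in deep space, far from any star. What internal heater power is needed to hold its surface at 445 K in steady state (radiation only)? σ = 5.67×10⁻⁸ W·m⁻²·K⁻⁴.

P ≈ 14800 W

P = εσ·4πr²·T⁴.
4πr² = 13.33 m²; T⁴ = 3.921×10¹⁰ K⁴.
P = 0.50·5.67×10⁻⁸·13.33·3.921×10¹⁰.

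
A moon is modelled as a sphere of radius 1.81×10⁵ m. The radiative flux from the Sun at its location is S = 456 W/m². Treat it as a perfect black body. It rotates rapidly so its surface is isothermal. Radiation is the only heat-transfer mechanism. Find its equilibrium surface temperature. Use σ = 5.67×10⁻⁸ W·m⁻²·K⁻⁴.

At equilibrium, absorbed power = emitted power.
Absorbing cross-section = πr² = 1.029×10¹¹ m²; emitting surface = 4πr² = 4.117×10¹¹ m² (ratio 4).
S·A_cross = εσ·A_surf·T⁴  ⇒  T⁴ = S/(4σ).
T⁴ = 1.00·456/(4·5.67×10⁻⁸) = 2.011×10⁹ K⁴.
T = (2.011×10⁹)^(1/4).

T ≈ 212 K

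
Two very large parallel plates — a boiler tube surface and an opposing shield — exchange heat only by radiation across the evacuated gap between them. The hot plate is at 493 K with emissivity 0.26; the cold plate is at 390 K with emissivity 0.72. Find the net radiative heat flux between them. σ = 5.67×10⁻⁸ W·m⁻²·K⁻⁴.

For two infinite grey parallel plates, q = σ(T₁⁴ − T₂⁴)/(1/ε₁ + 1/ε₂ − 1).
T₁⁴ − T₂⁴ = 5.907×10¹⁰ − 2.313×10¹⁰ = 3.594×10¹⁰ K⁴.
1/ε₁ + 1/ε₂ − 1 = 3.846 + 1.389 − 1 = 4.235.
q = 5.67×10⁻⁸ × 3.594×10¹⁰ / 4.235.

q ≈ 481 W/m²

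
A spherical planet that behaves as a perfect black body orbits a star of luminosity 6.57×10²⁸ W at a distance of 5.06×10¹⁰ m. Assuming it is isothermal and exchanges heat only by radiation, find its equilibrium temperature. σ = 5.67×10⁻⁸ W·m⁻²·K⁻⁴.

First find the stellar flux at distance d: S = L/(4πd²) = 6.57×10²⁸/(4π·(5.06×10¹⁰)²) = 2.042×10⁶ W/m².
For an isothermal sphere, absorbed (1−a)S·πr² = emitted σ·4πr²·T⁴, so T⁴ = (1−a)S/(4σ).
T⁴ = 1.00·2.042×10⁶/(4·5.67×10⁻⁸) = 9.004×10¹² K⁴.

T ≈ 1730 K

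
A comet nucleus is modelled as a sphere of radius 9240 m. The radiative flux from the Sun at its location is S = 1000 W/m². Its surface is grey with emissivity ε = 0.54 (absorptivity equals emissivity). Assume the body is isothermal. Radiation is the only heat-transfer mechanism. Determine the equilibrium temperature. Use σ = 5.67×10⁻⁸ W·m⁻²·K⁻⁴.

T ≈ 258 K

At equilibrium, absorbed power = emitted power.
Absorbing cross-section = πr² = 2.682×10⁸ m²; emitting surface = 4πr² = 1.073×10⁹ m² (ratio 4).
εS·A_cross = εσ·A_surf·T⁴  ⇒  T⁴ = S/(4σ)   (ε cancels).
T⁴ = 1000/(4·5.67×10⁻⁸) = 4.409×10⁹ K⁴.
T = (4.409×10⁹)^(1/4).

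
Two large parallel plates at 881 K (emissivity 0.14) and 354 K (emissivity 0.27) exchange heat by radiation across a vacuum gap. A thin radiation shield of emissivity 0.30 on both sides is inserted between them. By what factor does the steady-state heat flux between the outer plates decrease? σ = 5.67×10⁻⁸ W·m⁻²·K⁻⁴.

Without shield: q₀ = σΔ(T⁴)/(1/ε₁+1/ε₂−1) with denominator 9.847.
With shield the two gaps are in series; the resistances add: (1/ε₁+1/ε_s−1)+(1/ε_s+1/ε₂−1) = 9.476+6.037 = 15.51.
Heat-flux ratio q₀/q = 15.51/9.847.

factor ≈ 1.58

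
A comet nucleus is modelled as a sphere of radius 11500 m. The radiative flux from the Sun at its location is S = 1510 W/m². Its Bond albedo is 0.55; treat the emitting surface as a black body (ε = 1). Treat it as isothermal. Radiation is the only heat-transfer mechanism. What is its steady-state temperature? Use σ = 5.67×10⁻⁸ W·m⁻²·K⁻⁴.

At equilibrium, absorbed power = emitted power.
Absorbing cross-section = πr² = 4.155×10⁸ m²; emitting surface = 4πr² = 1.662×10⁹ m² (ratio 4).
(1−a)S·A_cross = εσ·A_surf·T⁴  ⇒  T⁴ = (1−a)S/(4σ).
T⁴ = 0.450·1510/(4·5.67×10⁻⁸) = 2.996×10⁹ K⁴.
T = (2.996×10⁹)^(1/4).

T ≈ 234 K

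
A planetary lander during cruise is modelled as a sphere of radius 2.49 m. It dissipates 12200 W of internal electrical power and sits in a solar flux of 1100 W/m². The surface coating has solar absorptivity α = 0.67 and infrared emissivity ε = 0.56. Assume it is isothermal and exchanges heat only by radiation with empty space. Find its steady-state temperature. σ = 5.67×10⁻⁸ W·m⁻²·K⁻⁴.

T ≈ 322 K

At steady state, absorbed solar power + internal power = radiated power.
Absorbed: α·S·A_cross = 0.67·1100·19.48 = 14360 W (cross-section πr²).
Total input = 14360 + 12200 = 26560 W.
Radiated: εσ·A_surf·T⁴ with A_surf = 4πr² = 77.91 m².
T⁴ = 26560/(0.56·5.67×10⁻⁸·77.91) = 1.073×10¹⁰ K⁴.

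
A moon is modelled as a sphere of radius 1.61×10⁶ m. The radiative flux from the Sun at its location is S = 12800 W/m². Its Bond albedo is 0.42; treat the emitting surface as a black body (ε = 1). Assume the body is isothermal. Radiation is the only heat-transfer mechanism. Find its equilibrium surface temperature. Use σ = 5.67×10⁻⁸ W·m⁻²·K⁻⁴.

At equilibrium, absorbed power = emitted power.
Absorbing cross-section = πr² = 8.143×10¹² m²; emitting surface = 4πr² = 3.257×10¹³ m² (ratio 4).
(1−a)S·A_cross = εσ·A_surf·T⁴  ⇒  T⁴ = (1−a)S/(4σ).
T⁴ = 0.580·12800/(4·5.67×10⁻⁸) = 3.273×10¹⁰ K⁴.
T = (3.273×10¹⁰)^(1/4).

T ≈ 425 K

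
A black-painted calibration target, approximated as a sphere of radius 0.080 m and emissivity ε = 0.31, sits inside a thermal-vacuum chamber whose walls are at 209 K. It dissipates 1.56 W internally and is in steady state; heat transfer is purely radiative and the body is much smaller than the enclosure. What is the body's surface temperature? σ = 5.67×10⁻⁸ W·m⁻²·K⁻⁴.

T ≈ 234 K

For a small grey body in a large enclosure, net radiated power = εσA(T⁴ − T_w⁴).
Steady state: P = εσA(T⁴ − T_w⁴) with A = 4πr² = 0.08042 m².
T⁴ = P/(εσA) + T_w⁴ = 1.56/(0.31·5.67×10⁻⁸·0.08042) + (209)⁴
    = 1.104×10⁹ + 1.908×10⁹ = 3.012×10⁹ K⁴.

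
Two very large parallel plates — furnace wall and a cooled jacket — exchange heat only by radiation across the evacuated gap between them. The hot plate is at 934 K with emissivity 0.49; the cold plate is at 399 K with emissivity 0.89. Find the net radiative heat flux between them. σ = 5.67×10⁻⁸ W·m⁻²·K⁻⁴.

For two infinite grey parallel plates, q = σ(T₁⁴ − T₂⁴)/(1/ε₁ + 1/ε₂ − 1).
T₁⁴ − T₂⁴ = 7.610×10¹¹ − 2.534×10¹⁰ = 7.357×10¹¹ K⁴.
1/ε₁ + 1/ε₂ − 1 = 2.041 + 1.124 − 1 = 2.164.
q = 5.67×10⁻⁸ × 7.357×10¹¹ / 2.164.

q ≈ 19300 W/m²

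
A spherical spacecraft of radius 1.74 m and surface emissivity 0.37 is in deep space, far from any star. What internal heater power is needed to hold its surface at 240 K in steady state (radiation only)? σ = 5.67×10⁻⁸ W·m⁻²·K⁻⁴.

P ≈ 2650 W

P = εσ·4πr²·T⁴.
4πr² = 38.05 m²; T⁴ = 3.318×10⁹ K⁴.
P = 0.37·5.67×10⁻⁸·38.05·3.318×10⁹.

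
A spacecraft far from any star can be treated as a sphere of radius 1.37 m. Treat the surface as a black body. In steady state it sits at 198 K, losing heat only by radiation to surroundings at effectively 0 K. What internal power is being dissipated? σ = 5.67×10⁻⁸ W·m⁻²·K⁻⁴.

P ≈ 2060 W

Steady state: P = εσA T⁴.
A = 4πr² = 23.59 m²; T⁴ = (198)⁴ = 1.537×10⁹ K⁴.
P = 1.0 × 5.67×10⁻⁸ × 23.59 × 1.537×10⁹.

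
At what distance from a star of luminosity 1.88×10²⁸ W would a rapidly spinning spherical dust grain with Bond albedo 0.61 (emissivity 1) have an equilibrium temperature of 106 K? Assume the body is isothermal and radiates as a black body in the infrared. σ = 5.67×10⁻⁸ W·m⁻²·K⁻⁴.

d ≈ 4.51×10¹² m

For an isothermal black-emitting sphere, (1−a)S·πr² = σ·4πr²·T⁴ ⇒ S = 4σT⁴/(1−a).
S = 4·5.67×10⁻⁸·(106)⁴/0.390 = 73.42 W/m².
Flux falls as S = L/(4πd²), so d = √(L/(4πS)) = √(1.88×10²⁸/(4π·73.42)).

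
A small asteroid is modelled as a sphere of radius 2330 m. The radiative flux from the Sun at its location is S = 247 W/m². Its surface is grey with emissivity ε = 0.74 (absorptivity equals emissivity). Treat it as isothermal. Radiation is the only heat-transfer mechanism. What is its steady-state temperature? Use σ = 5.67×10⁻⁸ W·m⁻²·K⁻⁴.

T ≈ 182 K

At equilibrium, absorbed power = emitted power.
Absorbing cross-section = πr² = 1.706×10⁷ m²; emitting surface = 4πr² = 6.822×10⁷ m² (ratio 4).
εS·A_cross = εσ·A_surf·T⁴  ⇒  T⁴ = S/(4σ)   (ε cancels).
T⁴ = 247/(4·5.67×10⁻⁸) = 1.089×10⁹ K⁴.
T = (1.089×10⁹)^(1/4).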